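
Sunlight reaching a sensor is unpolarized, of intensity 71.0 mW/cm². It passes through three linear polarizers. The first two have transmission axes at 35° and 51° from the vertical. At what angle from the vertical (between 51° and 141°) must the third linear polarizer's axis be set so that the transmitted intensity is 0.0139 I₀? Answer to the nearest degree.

θ ≈ 131°

Unpolarized light through the first polarizer → I₁ = ½ I₀, now polarized at 35°.
I₂ = I₁ cos²(51° − 35°) = 0.5 I₀ · cos²(16°) = 0.462 I₀.
Need I₃/I₀ = 0.0139, so cos²(θ − 51°) = 0.0139 / 0.462 = 0.03009.
θ − 51° = arccos(√0.03009) = 80.0°, giving θ ≈ 51 + 80.0 = 131.0°.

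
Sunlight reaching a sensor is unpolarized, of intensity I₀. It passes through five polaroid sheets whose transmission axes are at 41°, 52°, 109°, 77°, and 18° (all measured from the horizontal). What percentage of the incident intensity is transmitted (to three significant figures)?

≈ 2.73%

Unpolarized light through the first polarizer → I₁ = ½ I₀, now polarized at 41°.
I₂ = I₁ cos²(52° − 41°) = 0.5 I₀ · cos²(11°) = 0.4818 I₀.
I₃ = I₂ cos²(109° − 52°) = 0.4818 I₀ · cos²(57°) = 0.1429 I₀.
I₄ = I₃ cos²(77° − 109°) = 0.1429 I₀ · cos²(32°) = 0.1028 I₀.
I₅ = I₄ cos²(18° − 77°) = 0.1028 I₀ · cos²(59°) = 0.02726 I₀.
That is 2.726% of the incident intensity.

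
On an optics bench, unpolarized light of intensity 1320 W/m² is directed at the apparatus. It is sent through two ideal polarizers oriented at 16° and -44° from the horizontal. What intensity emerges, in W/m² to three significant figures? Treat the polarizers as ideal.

I ≈ 165 W/m²

Unpolarized light through the first polarizer → I₁ = 1320 W/m²/2 = 660 W/m², polarized at 16°.
I₂ = I₁ · cos²(60°) = 660 · 0.25 = 165 W/m².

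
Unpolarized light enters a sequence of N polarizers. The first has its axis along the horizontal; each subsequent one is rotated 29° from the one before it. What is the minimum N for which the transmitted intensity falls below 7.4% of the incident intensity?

N = 9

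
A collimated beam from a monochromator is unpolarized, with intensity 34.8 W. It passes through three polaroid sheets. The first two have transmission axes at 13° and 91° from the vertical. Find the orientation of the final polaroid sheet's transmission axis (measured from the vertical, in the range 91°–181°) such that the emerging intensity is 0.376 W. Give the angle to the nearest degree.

θ ≈ 136°

Unpolarized light through the first polarizer → I₁ = ½ I₀, now polarized at 13°.
I₂ = I₁ cos²(91° − 13°) = 0.5 I₀ · cos²(78°) = 0.02161 I₀.
Target fraction: 0.376 / 34.8 W = 0.0108 of I₀.
Need I₃/I₀ = 0.0108, so cos²(θ − 91°) = 0.0108 / 0.02161 = 0.4999.
θ − 91° = arccos(√0.4999) = 45.0°, giving θ ≈ 91 + 45.0 = 136.0°.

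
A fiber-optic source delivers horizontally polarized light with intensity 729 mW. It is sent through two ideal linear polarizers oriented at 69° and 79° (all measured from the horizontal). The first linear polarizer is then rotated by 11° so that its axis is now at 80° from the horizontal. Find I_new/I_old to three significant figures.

I_new/I_old ≈ 0.242

Before rotation:
I₁ = I₀ cos²(69° − 0°) = I₀ cos²(69°) = 0.1284 I₀.
I₂ = I₁ cos²(79° − 69°) = 0.1284 I₀ · cos²(10°) = 0.1246 I₀.
After rotation:
I₁ = I₀ cos²(80° − 0°) = I₀ cos²(80°) = 0.03015 I₀.
I₂ = I₁ cos²(79° − 80°) = 0.03015 I₀ · cos²(1°) = 0.03014 I₀.
Ratio = 0.03014 / 0.1246 = 0.242.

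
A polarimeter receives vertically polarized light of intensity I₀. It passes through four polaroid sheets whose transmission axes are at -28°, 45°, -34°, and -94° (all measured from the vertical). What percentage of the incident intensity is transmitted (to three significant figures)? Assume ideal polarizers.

I₁ = I₀ cos²(-28° − 0°) = I₀ cos²(28°) = 0.7796 I₀.
I₂ = I₁ cos²(45° + 28°) = 0.7796 I₀ · cos²(73°) = 0.06664 I₀.
I₃ = I₂ cos²(-34° − 45°) = 0.06664 I₀ · cos²(79°) = 0.002426 I₀.
I₄ = I₃ cos²(-94° + 34°) = 0.002426 I₀ · cos²(60°) = 0.0006066 I₀.
That is 0.06066% of the incident intensity.

≈ 0.0607%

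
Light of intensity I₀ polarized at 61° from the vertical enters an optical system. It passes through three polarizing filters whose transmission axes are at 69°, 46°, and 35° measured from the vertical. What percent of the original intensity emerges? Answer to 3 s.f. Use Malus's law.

By Malus's law, I₁ = I₀ cos²(69° − 61°) = I₀ cos²(8°) = 0.9806 I₀.
I₂ = I₁ cos²(46° − 69°) = 0.9806 I₀ · cos²(23°) = 0.8309 I₀.
I₃ = I₂ cos²(35° − 46°) = 0.8309 I₀ · cos²(11°) = 0.8007 I₀.
That is 80.07% of the incident intensity.

≈ 80.1%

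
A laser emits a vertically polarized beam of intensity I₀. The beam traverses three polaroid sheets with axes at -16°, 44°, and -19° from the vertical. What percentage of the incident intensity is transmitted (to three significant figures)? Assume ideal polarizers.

≈ 4.76%

By Malus's law, I₁ = I₀ cos²(-16° − 0°) = I₀ cos²(16°) = 0.924 I₀.
I₂ = I₁ cos²(44° + 16°) = 0.924 I₀ · cos²(60°) = 0.231 I₀.
I₃ = I₂ cos²(-19° − 44°) = 0.231 I₀ · cos²(63°) = 0.04761 I₀.
That is 4.761% of the incident intensity.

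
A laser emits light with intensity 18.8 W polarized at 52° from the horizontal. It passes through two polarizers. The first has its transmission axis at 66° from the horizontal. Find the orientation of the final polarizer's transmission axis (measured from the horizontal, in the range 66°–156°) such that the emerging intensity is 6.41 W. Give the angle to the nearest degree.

θ ≈ 119°

I₁ = I₀ cos²(66° − 52°) = I₀ cos²(14°) = 0.9415 I₀.
Target fraction: 6.41 / 18.8 W = 0.341 of I₀.
Need I₂/I₀ = 0.341, so cos²(θ − 66°) = 0.341 / 0.9415 = 0.3622.
θ − 66° = arccos(√0.3622) = 53.0°, giving θ ≈ 66 + 53.0 = 119.0°.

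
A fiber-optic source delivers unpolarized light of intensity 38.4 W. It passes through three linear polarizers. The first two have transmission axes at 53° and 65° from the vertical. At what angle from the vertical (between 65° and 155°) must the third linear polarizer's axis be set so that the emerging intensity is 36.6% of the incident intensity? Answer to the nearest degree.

θ ≈ 94°

Unpolarized light through the first polarizer → I₁ = ½ I₀, now polarized at 53°.
I₂ = I₁ cos²(65° − 53°) = 0.5 I₀ · cos²(12°) = 0.4784 I₀.
Need I₃/I₀ = 0.366, so cos²(θ − 65°) = 0.366 / 0.4784 = 0.7651.
θ − 65° = arccos(√0.7651) = 29.0°, giving θ ≈ 65 + 29.0 = 94.0°.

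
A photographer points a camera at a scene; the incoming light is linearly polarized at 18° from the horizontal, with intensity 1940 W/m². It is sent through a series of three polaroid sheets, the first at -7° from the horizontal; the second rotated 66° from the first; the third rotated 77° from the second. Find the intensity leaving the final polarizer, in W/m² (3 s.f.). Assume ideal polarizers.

I₁ = 1940 W/m² · cos²(25°) = 1594 W/m².
I₂ = I₁ · cos²(66°) = 1594 · 0.1654 = 263.6 W/m².
I₃ = I₂ · cos²(77°) = 263.6 · 0.0506 = 13.34 W/m².

I ≈ 13.3 W/m²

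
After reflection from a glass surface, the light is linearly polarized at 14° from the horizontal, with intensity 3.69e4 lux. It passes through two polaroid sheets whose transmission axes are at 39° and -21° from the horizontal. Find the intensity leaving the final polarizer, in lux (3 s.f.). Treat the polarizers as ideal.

I₁ = 3.69e4 lux · cos²(25°) = 3.031e+04 lux.
I₂ = I₁ · cos²(60°) = 3.031e+04 · 0.25 = 7577 lux.

I ≈ 7580 lux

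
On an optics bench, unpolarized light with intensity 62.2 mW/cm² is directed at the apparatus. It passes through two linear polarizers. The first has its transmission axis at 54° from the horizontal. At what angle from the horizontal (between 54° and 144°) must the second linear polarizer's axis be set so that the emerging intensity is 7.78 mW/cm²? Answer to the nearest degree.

Unpolarized light through the first polarizer → I₁ = ½ I₀, now polarized at 54°.
Target fraction: 7.78 / 62.2 mW/cm² = 0.1251 of I₀.
Need I₂/I₀ = 0.1251, so cos²(θ − 54°) = 0.1251 / 0.5 = 0.2502.
θ − 54° = arccos(√0.2502) = 60.0°, giving θ ≈ 54 + 60.0 = 114.0°.

θ ≈ 114°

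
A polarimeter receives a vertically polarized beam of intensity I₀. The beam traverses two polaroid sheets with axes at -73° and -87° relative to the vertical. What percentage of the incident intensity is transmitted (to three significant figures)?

I₁ = I₀ cos²(-73° − 0°) = I₀ cos²(73°) = 0.08548 I₀.
I₂ = I₁ cos²(-87° + 73°) = 0.08548 I₀ · cos²(14°) = 0.08048 I₀.
That is 8.048% of the incident intensity.

≈ 8.05%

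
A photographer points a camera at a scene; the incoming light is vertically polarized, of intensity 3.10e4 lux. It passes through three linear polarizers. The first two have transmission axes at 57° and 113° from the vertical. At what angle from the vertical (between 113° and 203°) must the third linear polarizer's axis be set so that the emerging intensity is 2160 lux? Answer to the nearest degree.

I₁ = I₀ cos²(57° − 0°) = I₀ cos²(57°) = 0.2966 I₀.
I₂ = I₁ cos²(113° − 57°) = 0.2966 I₀ · cos²(56°) = 0.09276 I₀.
Target fraction: 2160 / 3.10e4 lux = 0.06968 of I₀.
Need I₃/I₀ = 0.06968, so cos²(θ − 113°) = 0.06968 / 0.09276 = 0.7512.
θ − 113° = arccos(√0.7512) = 29.9°, giving θ ≈ 113 + 29.9 = 142.9°.

θ ≈ 143°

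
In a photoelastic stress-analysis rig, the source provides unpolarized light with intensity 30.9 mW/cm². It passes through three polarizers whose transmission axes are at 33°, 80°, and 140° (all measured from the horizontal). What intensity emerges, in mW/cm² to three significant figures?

Unpolarized light through the first polarizer → I₁ = 30.9 mW/cm²/2 = 15.45 mW/cm², polarized at 33°.
I₂ = I₁ · cos²(47°) = 15.45 · 0.4651 = 7.186 mW/cm².
I₃ = I₂ · cos²(60°) = 7.186 · 0.25 = 1.797 mW/cm².

I ≈ 1.80 mW/cm²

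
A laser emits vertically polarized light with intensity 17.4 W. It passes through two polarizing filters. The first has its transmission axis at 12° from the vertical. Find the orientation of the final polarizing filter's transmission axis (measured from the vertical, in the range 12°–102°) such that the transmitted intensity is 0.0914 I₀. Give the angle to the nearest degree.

θ ≈ 84°

I₁ = I₀ cos²(12° − 0°) = I₀ cos²(12°) = 0.9568 I₀.
Need I₂/I₀ = 0.0914, so cos²(θ − 12°) = 0.0914 / 0.9568 = 0.09553.
θ − 12° = arccos(√0.09553) = 72.0°, giving θ ≈ 12 + 72.0 = 84.0°.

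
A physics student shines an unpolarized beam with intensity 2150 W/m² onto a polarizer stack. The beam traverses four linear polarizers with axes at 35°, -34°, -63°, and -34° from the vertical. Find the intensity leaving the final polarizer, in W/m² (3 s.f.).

Unpolarized light through the first polarizer → I₁ = 2150 W/m²/2 = 1075 W/m², polarized at 35°.
I₂ = I₁ · cos²(69°) = 1075 · 0.1284 = 138.1 W/m².
I₃ = I₂ · cos²(29°) = 138.1 · 0.765 = 105.6 W/m².
I₄ = I₃ · cos²(29°) = 105.6 · 0.765 = 80.79 W/m².

I ≈ 80.8 W/m²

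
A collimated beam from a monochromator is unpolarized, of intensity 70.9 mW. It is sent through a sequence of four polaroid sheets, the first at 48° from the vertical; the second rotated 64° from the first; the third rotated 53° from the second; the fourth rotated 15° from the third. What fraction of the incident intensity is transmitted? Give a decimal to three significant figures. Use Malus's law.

Unpolarized light through the first polarizer → I₁ = 70.9 mW/2 = 35.45 mW, polarized at 48°.
I₂ = I₁ · cos²(64°) = 35.45 · 0.1922 = 6.812 mW.
I₃ = I₂ · cos²(53°) = 6.812 · 0.3622 = 2.467 mW.
I₄ = I₃ · cos²(15°) = 2.467 · 0.933 = 2.302 mW.
Transmitted fraction = 0.03247.

I/I₀ ≈ 0.0325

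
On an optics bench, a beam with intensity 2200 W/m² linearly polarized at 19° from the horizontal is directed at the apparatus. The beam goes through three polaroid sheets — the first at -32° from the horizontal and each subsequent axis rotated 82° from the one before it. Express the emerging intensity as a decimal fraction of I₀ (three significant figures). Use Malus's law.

I/I₀ ≈ 0.000149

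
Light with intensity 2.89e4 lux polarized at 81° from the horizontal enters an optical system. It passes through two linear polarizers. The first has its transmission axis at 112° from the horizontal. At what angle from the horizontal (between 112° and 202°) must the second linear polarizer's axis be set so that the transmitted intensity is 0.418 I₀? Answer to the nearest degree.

θ ≈ 153°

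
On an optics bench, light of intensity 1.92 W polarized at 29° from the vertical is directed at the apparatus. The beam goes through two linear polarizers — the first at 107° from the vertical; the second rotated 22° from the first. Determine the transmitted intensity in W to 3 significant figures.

I ≈ 0.0713 W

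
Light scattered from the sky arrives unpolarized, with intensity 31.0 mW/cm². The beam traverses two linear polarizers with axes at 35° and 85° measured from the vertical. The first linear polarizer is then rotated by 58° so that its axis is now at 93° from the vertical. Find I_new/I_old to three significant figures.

I_new/I_old ≈ 2.37

Before rotation:
Unpolarized light through the first polarizer → I₁ = ½ I₀, now polarized at 35°.
I₂ = I₁ cos²(85° − 35°) = 0.5 I₀ · cos²(50°) = 0.2066 I₀.
After rotation:
Unpolarized light through the first polarizer → I₁ = ½ I₀, now polarized at 93°.
I₂ = I₁ cos²(85° − 93°) = 0.5 I₀ · cos²(8°) = 0.4903 I₀.
Ratio = 0.4903 / 0.2066 = 2.373.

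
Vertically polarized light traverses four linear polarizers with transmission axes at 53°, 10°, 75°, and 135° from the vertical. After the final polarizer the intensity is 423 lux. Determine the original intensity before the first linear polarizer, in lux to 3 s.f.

I₀ ≈ 4.89e4 lux

I₁ = I₀ cos²(53° − 0°) = I₀ cos²(53°) = 0.3622 I₀.
I₂ = I₁ cos²(10° − 53°) = 0.3622 I₀ · cos²(43°) = 0.1937 I₀.
I₃ = I₂ cos²(75° − 10°) = 0.1937 I₀ · cos²(65°) = 0.0346 I₀.
I₄ = I₃ cos²(135° − 75°) = 0.0346 I₀ · cos²(60°) = 0.00865 I₀.
So 423 lux = 0.00865 I₀, giving I₀ = 423/0.00865 = 4.89e+04 lux.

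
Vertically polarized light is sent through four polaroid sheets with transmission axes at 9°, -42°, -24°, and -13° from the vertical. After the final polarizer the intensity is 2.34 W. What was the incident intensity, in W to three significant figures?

I₀ ≈ 6.95 W

By Malus's law, I₁ = I₀ cos²(9° − 0°) = I₀ cos²(9°) = 0.9755 I₀.
I₂ = I₁ cos²(-42° − 9°) = 0.9755 I₀ · cos²(51°) = 0.3864 I₀.
I₃ = I₂ cos²(-24° + 42°) = 0.3864 I₀ · cos²(18°) = 0.3495 I₀.
I₄ = I₃ cos²(-13° + 24°) = 0.3495 I₀ · cos²(11°) = 0.3367 I₀.
So 2.34 W = 0.3367 I₀, giving I₀ = 2.34/0.3367 = 6.949 W.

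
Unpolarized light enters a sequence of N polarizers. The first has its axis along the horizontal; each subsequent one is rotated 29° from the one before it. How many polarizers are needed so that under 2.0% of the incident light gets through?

First polarizer halves the unpolarized light: factor 1/2.
Each further stage multiplies by cos²(29°) = 0.765.
After N polarizers: T = 0.5·0.765^(N−1). Require T < 0.020 ⇒ N−1 > ln(0.020/0.5)/ln(0.765) = 12.01, so N−1 ≥ 13 and N = 14.
Check: N=14 gives T = 0.01536 < 0.020; N=13 gives T = 0.02007.

N = 14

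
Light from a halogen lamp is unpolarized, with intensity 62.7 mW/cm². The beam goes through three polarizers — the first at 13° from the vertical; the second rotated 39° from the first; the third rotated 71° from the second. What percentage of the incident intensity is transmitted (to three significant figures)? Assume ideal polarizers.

≈ 3.20%

Unpolarized light through the first polarizer → I₁ = 62.7 mW/cm²/2 = 31.35 mW/cm², polarized at 13°.
I₂ = I₁ · cos²(39°) = 31.35 · 0.604 = 18.93 mW/cm².
I₃ = I₂ · cos²(71°) = 18.93 · 0.106 = 2.007 mW/cm².
That is 3.201% of the incident intensity.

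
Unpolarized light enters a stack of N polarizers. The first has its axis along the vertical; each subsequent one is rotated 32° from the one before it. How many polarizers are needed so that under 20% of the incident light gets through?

N = 4

First polarizer halves the unpolarized light: factor 1/2.
Each further stage multiplies by cos²(32°) = 0.7192.
After N polarizers: T = 0.5·0.7192^(N−1). Require T < 0.20 ⇒ N−1 > ln(0.20/0.5)/ln(0.7192) = 2.78, so N−1 ≥ 3 and N = 4.
Check: N=4 gives T = 0.186 < 0.20; N=3 gives T = 0.2586.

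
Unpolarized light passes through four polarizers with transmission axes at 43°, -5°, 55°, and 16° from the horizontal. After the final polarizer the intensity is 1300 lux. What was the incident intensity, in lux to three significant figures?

Unpolarized light through the first polarizer → I₁ = ½ I₀, now polarized at 43°.
I₂ = I₁ cos²(-5° − 43°) = 0.5 I₀ · cos²(48°) = 0.2239 I₀.
I₃ = I₂ cos²(55° + 5°) = 0.2239 I₀ · cos²(60°) = 0.05597 I₀.
I₄ = I₃ cos²(16° − 55°) = 0.05597 I₀ · cos²(39°) = 0.0338 I₀.
So 1300 lux = 0.0338 I₀, giving I₀ = 1300/0.0338 = 3.846e+04 lux.

I₀ ≈ 3.85e4 lux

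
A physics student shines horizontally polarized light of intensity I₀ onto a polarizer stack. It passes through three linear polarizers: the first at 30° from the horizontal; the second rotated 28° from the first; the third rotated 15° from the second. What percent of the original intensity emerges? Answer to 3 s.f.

I₁ = I₀ cos²(30° − 0°) = I₀ cos²(30°) = 0.75 I₀.
I₂ = I₁ cos²(28°) = 0.75 · 0.7796 I₀ = 0.5847 I₀.
I₃ = I₂ cos²(15°) = 0.5847 · 0.933 I₀ = 0.5455 I₀.
That is 54.55% of the incident intensity.

≈ 54.6%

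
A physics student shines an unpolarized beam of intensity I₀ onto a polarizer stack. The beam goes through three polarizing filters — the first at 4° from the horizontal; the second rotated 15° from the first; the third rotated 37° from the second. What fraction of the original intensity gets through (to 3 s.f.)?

≈ 0.298 I₀

Unpolarized light through the first polarizer → I₁ = ½ I₀, now polarized at 4°.
I₂ = I₁ cos²(15°) = 0.5 · 0.933 I₀ = 0.4665 I₀.
I₃ = I₂ cos²(37°) = 0.4665 · 0.6378 I₀ = 0.2975 I₀.
Transmitted fraction = 0.2975.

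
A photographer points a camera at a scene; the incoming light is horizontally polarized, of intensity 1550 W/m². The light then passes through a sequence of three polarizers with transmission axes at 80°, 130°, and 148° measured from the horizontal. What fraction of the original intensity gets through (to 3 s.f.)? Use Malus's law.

I/I₀ ≈ 0.0113

By Malus's law, I₁ = 1550 W/m² · cos²(80°) = 46.74 W/m².
I₂ = I₁ · cos²(50°) = 46.74 · 0.4132 = 19.31 W/m².
I₃ = I₂ · cos²(18°) = 19.31 · 0.9045 = 17.47 W/m².
Transmitted fraction = 0.01127.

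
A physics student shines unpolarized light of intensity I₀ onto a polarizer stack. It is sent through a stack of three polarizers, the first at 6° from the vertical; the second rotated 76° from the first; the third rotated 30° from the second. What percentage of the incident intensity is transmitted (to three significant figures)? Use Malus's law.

≈ 2.19%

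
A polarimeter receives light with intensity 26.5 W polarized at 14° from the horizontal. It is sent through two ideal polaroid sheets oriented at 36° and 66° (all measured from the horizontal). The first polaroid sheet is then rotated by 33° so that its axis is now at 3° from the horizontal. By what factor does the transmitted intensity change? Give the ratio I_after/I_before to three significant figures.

Before rotation:
By Malus's law, I₁ = I₀ cos²(36° − 14°) = I₀ cos²(22°) = 0.8597 I₀.
I₂ = I₁ cos²(66° − 36°) = 0.8597 I₀ · cos²(30°) = 0.6448 I₀.
After rotation:
I₁ = I₀ cos²(3° − 14°) = I₀ cos²(11°) = 0.9636 I₀.
I₂ = I₁ cos²(66° − 3°) = 0.9636 I₀ · cos²(63°) = 0.1986 I₀.
Ratio = 0.1986 / 0.6448 = 0.308.

I_new/I_old ≈ 0.308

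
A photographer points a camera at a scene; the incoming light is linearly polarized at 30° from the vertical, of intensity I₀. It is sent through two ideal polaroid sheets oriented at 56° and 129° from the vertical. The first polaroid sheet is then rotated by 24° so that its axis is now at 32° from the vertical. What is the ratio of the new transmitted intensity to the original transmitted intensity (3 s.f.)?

I_new/I_old ≈ 0.215

Before rotation:
I₁ = I₀ cos²(56° − 30°) = I₀ cos²(26°) = 0.8078 I₀.
I₂ = I₁ cos²(129° − 56°) = 0.8078 I₀ · cos²(73°) = 0.06905 I₀.
After rotation:
I₁ = I₀ cos²(32° − 30°) = I₀ cos²(2°) = 0.9988 I₀.
Angle between axes 1 and 2: 83°. I₂ = 0.9988 I₀ · cos²(83°) = 0.01483 I₀.
Ratio = 0.01483 / 0.06905 = 0.2148.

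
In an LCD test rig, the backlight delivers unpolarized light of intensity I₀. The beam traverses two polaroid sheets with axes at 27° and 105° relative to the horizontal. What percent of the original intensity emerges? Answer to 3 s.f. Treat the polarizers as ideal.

Unpolarized light through the first polarizer → I₁ = ½ I₀, now polarized at 27°.
I₂ = I₁ cos²(105° − 27°) = 0.5 I₀ · cos²(78°) = 0.02161 I₀.
That is 2.161% of the incident intensity.

≈ 2.16%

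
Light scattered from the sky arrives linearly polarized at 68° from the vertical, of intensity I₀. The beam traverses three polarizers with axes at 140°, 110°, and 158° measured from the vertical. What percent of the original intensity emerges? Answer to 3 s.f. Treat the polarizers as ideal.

≈ 3.21%

I₁ = I₀ cos²(140° − 68°) = I₀ cos²(72°) = 0.09549 I₀.
I₂ = I₁ cos²(110° − 140°) = 0.09549 I₀ · cos²(30°) = 0.07162 I₀.
I₃ = I₂ cos²(158° − 110°) = 0.07162 I₀ · cos²(48°) = 0.03207 I₀.
That is 3.207% of the incident intensity.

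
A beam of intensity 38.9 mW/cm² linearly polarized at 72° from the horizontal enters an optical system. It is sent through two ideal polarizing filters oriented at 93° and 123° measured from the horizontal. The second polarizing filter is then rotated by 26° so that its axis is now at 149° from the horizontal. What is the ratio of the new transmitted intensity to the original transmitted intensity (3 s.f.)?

Before rotation:
I₁ = I₀ cos²(93° − 72°) = I₀ cos²(21°) = 0.8716 I₀.
I₂ = I₁ cos²(123° − 93°) = 0.8716 I₀ · cos²(30°) = 0.6537 I₀.
After rotation:
I₁ = I₀ cos²(93° − 72°) = I₀ cos²(21°) = 0.8716 I₀.
I₂ = I₁ cos²(149° − 93°) = 0.8716 I₀ · cos²(56°) = 0.2725 I₀.
Ratio = 0.2725 / 0.6537 = 0.4169.

I_new/I_old ≈ 0.417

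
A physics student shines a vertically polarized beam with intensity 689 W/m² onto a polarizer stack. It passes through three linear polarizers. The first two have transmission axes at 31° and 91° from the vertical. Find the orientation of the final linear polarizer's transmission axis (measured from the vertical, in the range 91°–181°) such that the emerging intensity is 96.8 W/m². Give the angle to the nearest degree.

θ ≈ 120°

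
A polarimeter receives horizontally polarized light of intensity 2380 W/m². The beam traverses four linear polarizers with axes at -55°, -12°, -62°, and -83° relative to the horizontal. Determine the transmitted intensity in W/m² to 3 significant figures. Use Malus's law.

I ≈ 151 W/m²

By Malus's law, I₁ = 2380 W/m² · cos²(55°) = 783 W/m².
I₂ = I₁ · cos²(43°) = 783 · 0.5349 = 418.8 W/m².
I₃ = I₂ · cos²(50°) = 418.8 · 0.4132 = 173 W/m².
I₄ = I₃ · cos²(21°) = 173 · 0.8716 = 150.8 W/m².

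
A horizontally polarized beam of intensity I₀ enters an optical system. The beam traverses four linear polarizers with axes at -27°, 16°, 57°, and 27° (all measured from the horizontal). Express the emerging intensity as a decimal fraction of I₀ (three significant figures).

≈ 0.181 I₀

By Malus's law, I₁ = I₀ cos²(-27° − 0°) = I₀ cos²(27°) = 0.7939 I₀.
I₂ = I₁ cos²(16° + 27°) = 0.7939 I₀ · cos²(43°) = 0.4246 I₀.
I₃ = I₂ cos²(57° − 16°) = 0.4246 I₀ · cos²(41°) = 0.2419 I₀.
I₄ = I₃ cos²(27° − 57°) = 0.2419 I₀ · cos²(30°) = 0.1814 I₀.
Transmitted fraction = 0.1814.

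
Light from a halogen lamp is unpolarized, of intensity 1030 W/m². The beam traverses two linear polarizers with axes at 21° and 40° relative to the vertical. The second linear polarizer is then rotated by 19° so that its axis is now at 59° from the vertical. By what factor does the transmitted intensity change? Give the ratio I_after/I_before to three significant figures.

Before rotation:
Unpolarized light through the first polarizer → I₁ = ½ I₀, now polarized at 21°.
I₂ = I₁ cos²(40° − 21°) = 0.5 I₀ · cos²(19°) = 0.447 I₀.
After rotation:
Unpolarized light through the first polarizer → I₁ = ½ I₀, now polarized at 21°.
I₂ = I₁ cos²(59° − 21°) = 0.5 I₀ · cos²(38°) = 0.3105 I₀.
Ratio = 0.3105 / 0.447 = 0.6946.

I_new/I_old ≈ 0.695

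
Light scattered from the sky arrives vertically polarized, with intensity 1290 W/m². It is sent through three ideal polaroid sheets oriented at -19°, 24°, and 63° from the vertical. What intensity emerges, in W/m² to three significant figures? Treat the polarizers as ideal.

I ≈ 373 W/m²

By Malus's law, I₁ = 1290 W/m² · cos²(19°) = 1153 W/m².
I₂ = I₁ · cos²(43°) = 1153 · 0.5349 = 616.9 W/m².
I₃ = I₂ · cos²(39°) = 616.9 · 0.604 = 372.6 W/m².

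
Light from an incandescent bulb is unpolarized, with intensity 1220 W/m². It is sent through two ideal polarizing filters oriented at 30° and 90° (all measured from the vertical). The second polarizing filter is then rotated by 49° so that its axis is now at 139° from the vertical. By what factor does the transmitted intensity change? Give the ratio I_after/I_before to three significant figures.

I_new/I_old ≈ 0.424

Before rotation:
Unpolarized light through the first polarizer → I₁ = ½ I₀, now polarized at 30°.
I₂ = I₁ cos²(90° − 30°) = 0.5 I₀ · cos²(60°) = 0.125 I₀.
After rotation:
Unpolarized light through the first polarizer → I₁ = ½ I₀, now polarized at 30°.
Angle between axes 1 and 2: 71°. I₂ = 0.5 I₀ · cos²(71°) = 0.053 I₀.
Ratio = 0.053 / 0.125 = 0.424.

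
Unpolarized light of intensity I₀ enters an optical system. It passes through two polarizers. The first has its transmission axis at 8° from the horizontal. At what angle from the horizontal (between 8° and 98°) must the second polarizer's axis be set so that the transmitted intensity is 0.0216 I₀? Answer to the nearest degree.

θ ≈ 86°

Unpolarized light through the first polarizer → I₁ = ½ I₀, now polarized at 8°.
Need I₂/I₀ = 0.0216, so cos²(θ − 8°) = 0.0216 / 0.5 = 0.0432.
θ − 8° = arccos(√0.0432) = 78.0°, giving θ ≈ 8 + 78.0 = 86.0°.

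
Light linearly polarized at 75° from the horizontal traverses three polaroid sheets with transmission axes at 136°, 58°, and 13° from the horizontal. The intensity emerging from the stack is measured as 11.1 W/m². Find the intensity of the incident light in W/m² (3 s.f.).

I₀ ≈ 2190 W/m²

By Malus's law, I₁ = I₀ cos²(136° − 75°) = I₀ cos²(61°) = 0.235 I₀.
I₂ = I₁ cos²(58° − 136°) = 0.235 I₀ · cos²(78°) = 0.01016 I₀.
I₃ = I₂ cos²(13° − 58°) = 0.01016 I₀ · cos²(45°) = 0.00508 I₀.
So 11.1 W/m² = 0.00508 I₀, giving I₀ = 11.1/0.00508 = 2185 W/m².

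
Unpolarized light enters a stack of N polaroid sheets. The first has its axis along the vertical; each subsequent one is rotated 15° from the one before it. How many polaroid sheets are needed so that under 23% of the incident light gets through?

First polarizer halves the unpolarized light: factor 1/2.
Each further stage multiplies by cos²(15°) = 0.933.
After N polarizers: T = 0.5·0.933^(N−1). Require T < 0.23 ⇒ N−1 > ln(0.23/0.5)/ln(0.933) = 11.20, so N−1 ≥ 12 and N = 13.
Check: N=13 gives T = 0.2176 < 0.23; N=12 gives T = 0.2332.

N = 13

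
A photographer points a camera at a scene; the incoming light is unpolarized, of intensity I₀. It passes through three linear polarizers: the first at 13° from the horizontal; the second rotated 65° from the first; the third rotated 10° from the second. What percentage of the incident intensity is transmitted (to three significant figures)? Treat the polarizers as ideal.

Unpolarized light through the first polarizer → I₁ = ½ I₀, now polarized at 13°.
I₂ = I₁ cos²(65°) = 0.5 · 0.1786 I₀ = 0.0893 I₀.
I₃ = I₂ cos²(10°) = 0.0893 · 0.9698 I₀ = 0.08661 I₀.
That is 8.661% of the incident intensity.

≈ 8.66%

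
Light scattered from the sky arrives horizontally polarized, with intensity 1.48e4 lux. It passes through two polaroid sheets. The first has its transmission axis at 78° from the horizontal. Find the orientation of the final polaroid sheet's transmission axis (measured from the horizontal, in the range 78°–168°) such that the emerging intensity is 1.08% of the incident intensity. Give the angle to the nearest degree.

I₁ = I₀ cos²(78° − 0°) = I₀ cos²(78°) = 0.04323 I₀.
Need I₂/I₀ = 0.0108, so cos²(θ − 78°) = 0.0108 / 0.04323 = 0.2498.
θ − 78° = arccos(√0.2498) = 60.0°, giving θ ≈ 78 + 60.0 = 138.0°.

θ ≈ 138°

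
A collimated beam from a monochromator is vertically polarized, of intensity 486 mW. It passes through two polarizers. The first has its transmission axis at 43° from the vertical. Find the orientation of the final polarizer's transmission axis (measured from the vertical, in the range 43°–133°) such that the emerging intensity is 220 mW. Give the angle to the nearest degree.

θ ≈ 66°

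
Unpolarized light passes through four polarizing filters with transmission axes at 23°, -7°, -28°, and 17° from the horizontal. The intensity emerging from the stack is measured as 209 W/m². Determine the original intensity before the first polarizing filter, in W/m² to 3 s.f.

I₀ ≈ 1280 W/m²

Unpolarized light through the first polarizer → I₁ = ½ I₀, now polarized at 23°.
I₂ = I₁ cos²(-7° − 23°) = 0.5 I₀ · cos²(30°) = 0.375 I₀.
I₃ = I₂ cos²(-28° + 7°) = 0.375 I₀ · cos²(21°) = 0.3268 I₀.
I₄ = I₃ cos²(17° + 28°) = 0.3268 I₀ · cos²(45°) = 0.1634 I₀.
So 209 W/m² = 0.1634 I₀, giving I₀ = 209/0.1634 = 1279 W/m².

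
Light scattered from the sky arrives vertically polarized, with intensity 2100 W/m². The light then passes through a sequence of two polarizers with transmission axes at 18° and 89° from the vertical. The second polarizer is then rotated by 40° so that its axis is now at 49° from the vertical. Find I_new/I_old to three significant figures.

I_new/I_old ≈ 6.93

Before rotation:
I₁ = I₀ cos²(18° − 0°) = I₀ cos²(18°) = 0.9045 I₀.
I₂ = I₁ cos²(89° − 18°) = 0.9045 I₀ · cos²(71°) = 0.09587 I₀.
After rotation:
I₁ = I₀ cos²(18° − 0°) = I₀ cos²(18°) = 0.9045 I₀.
I₂ = I₁ cos²(49° − 18°) = 0.9045 I₀ · cos²(31°) = 0.6646 I₀.
Ratio = 0.6646 / 0.09587 = 6.932.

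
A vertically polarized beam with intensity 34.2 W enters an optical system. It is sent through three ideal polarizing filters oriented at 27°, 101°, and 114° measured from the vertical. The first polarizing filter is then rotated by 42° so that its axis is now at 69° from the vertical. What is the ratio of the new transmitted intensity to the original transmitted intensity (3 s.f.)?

I_new/I_old ≈ 1.53

Before rotation:
By Malus's law, I₁ = I₀ cos²(27° − 0°) = I₀ cos²(27°) = 0.7939 I₀.
I₂ = I₁ cos²(101° − 27°) = 0.7939 I₀ · cos²(74°) = 0.06032 I₀.
I₃ = I₂ cos²(114° − 101°) = 0.06032 I₀ · cos²(13°) = 0.05726 I₀.
After rotation:
I₁ = I₀ cos²(69° − 0°) = I₀ cos²(69°) = 0.1284 I₀.
I₂ = I₁ cos²(101° − 69°) = 0.1284 I₀ · cos²(32°) = 0.09236 I₀.
I₃ = I₂ cos²(114° − 101°) = 0.09236 I₀ · cos²(13°) = 0.08769 I₀.
Ratio = 0.08769 / 0.05726 = 1.531.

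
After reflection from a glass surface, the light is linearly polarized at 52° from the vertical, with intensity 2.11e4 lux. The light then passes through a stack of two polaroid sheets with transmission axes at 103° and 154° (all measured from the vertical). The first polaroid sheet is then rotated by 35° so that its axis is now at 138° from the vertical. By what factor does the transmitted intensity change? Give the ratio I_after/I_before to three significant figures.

Before rotation:
I₁ = I₀ cos²(103° − 52°) = I₀ cos²(51°) = 0.396 I₀.
I₂ = I₁ cos²(154° − 103°) = 0.396 I₀ · cos²(51°) = 0.1569 I₀.
After rotation:
I₁ = I₀ cos²(138° − 52°) = I₀ cos²(86°) = 0.004866 I₀.
I₂ = I₁ cos²(154° − 138°) = 0.004866 I₀ · cos²(16°) = 0.004496 I₀.
Ratio = 0.004496 / 0.1569 = 0.02867.

I_new/I_old ≈ 0.0287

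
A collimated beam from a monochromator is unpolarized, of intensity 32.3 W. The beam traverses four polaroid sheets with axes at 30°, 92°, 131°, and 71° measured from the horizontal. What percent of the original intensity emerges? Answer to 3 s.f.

Unpolarized light through the first polarizer → I₁ = 32.3 W/2 = 16.15 W, polarized at 30°.
I₂ = I₁ · cos²(62°) = 16.15 · 0.2204 = 3.56 W.
I₃ = I₂ · cos²(39°) = 3.56 · 0.604 = 2.15 W.
I₄ = I₃ · cos²(60°) = 2.15 · 0.25 = 0.5374 W.
That is 1.664% of the incident intensity.

≈ 1.66%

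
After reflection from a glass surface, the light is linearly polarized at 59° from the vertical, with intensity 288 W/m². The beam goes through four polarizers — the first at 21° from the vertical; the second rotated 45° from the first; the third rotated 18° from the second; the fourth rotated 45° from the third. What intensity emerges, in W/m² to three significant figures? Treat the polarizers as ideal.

I ≈ 40.4 W/m²

By Malus's law, I₁ = 288 W/m² · cos²(38°) = 178.8 W/m².
I₂ = I₁ · cos²(45°) = 178.8 · 0.5 = 89.42 W/m².
I₃ = I₂ · cos²(18°) = 89.42 · 0.9045 = 80.88 W/m².
I₄ = I₃ · cos²(45°) = 80.88 · 0.5 = 40.44 W/m².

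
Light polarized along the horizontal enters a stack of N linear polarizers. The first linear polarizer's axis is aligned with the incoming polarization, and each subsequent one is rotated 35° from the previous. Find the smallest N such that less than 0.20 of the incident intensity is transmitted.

N = 6

First polarizer is aligned with the polarization: full transmission.
Each further stage multiplies by cos²(35°) = 0.671.
After N polarizers: T = 0.671^(N−1). Require T < 0.20 ⇒ N−1 > ln(0.20)/ln(0.671) = 4.03, so N−1 ≥ 5 and N = 6.
Check: N=6 gives T = 0.136 < 0.20; N=5 gives T = 0.2027.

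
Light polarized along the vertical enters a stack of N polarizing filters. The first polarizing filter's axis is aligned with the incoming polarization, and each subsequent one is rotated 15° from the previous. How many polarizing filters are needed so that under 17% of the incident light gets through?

N = 27

First polarizer is aligned with the polarization: full transmission.
Each further stage multiplies by cos²(15°) = 0.933.
After N polarizers: T = 0.933^(N−1). Require T < 0.17 ⇒ N−1 > ln(0.17)/ln(0.933) = 25.56, so N−1 ≥ 26 and N = 27.
Check: N=27 gives T = 0.1648 < 0.17; N=26 gives T = 0.1767.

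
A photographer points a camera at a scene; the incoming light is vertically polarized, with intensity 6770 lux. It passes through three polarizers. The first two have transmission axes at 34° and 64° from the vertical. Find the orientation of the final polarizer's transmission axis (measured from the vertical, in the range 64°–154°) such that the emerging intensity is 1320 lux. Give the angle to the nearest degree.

I₁ = I₀ cos²(34° − 0°) = I₀ cos²(34°) = 0.6873 I₀.
I₂ = I₁ cos²(64° − 34°) = 0.6873 I₀ · cos²(30°) = 0.5155 I₀.
Target fraction: 1320 / 6770 lux = 0.195 of I₀.
Need I₃/I₀ = 0.195, so cos²(θ − 64°) = 0.195 / 0.5155 = 0.3782.
θ − 64° = arccos(√0.3782) = 52.0°, giving θ ≈ 64 + 52.0 = 116.0°.

θ ≈ 116°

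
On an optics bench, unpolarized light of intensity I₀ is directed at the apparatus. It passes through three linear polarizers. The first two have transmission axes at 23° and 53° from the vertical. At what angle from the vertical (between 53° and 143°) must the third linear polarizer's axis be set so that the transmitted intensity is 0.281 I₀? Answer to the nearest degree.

θ ≈ 83°

Unpolarized light through the first polarizer → I₁ = ½ I₀, now polarized at 23°.
I₂ = I₁ cos²(53° − 23°) = 0.5 I₀ · cos²(30°) = 0.375 I₀.
Need I₃/I₀ = 0.281, so cos²(θ − 53°) = 0.281 / 0.375 = 0.7493.
θ − 53° = arccos(√0.7493) = 30.0°, giving θ ≈ 53 + 30.0 = 83.0°.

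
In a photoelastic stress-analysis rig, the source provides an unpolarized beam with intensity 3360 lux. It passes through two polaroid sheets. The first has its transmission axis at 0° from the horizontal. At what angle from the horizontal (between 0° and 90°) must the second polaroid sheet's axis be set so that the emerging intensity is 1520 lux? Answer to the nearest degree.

θ ≈ 18°

Unpolarized light through the first polarizer → I₁ = ½ I₀, now polarized at 0°.
Target fraction: 1520 / 3360 lux = 0.4524 of I₀.
Need I₂/I₀ = 0.4524, so cos²(θ − 0°) = 0.4524 / 0.5 = 0.9048.
θ − 0° = arccos(√0.9048) = 18.0°, giving θ ≈ 0 + 18.0 = 18.0°.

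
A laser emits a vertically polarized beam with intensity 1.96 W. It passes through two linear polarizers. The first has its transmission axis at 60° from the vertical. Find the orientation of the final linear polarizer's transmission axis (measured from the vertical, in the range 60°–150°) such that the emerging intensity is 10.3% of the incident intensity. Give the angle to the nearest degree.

θ ≈ 110°

By Malus's law, I₁ = I₀ cos²(60° − 0°) = I₀ cos²(60°) = 0.25 I₀.
Need I₂/I₀ = 0.103, so cos²(θ − 60°) = 0.103 / 0.25 = 0.412.
θ − 60° = arccos(√0.412) = 50.1°, giving θ ≈ 60 + 50.1 = 110.1°.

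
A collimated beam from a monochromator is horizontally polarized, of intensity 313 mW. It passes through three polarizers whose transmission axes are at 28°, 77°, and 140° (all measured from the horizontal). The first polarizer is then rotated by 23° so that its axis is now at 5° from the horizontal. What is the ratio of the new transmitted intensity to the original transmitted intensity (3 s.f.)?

I_new/I_old ≈ 0.282

Before rotation:
I₁ = I₀ cos²(28° − 0°) = I₀ cos²(28°) = 0.7796 I₀.
I₂ = I₁ cos²(77° − 28°) = 0.7796 I₀ · cos²(49°) = 0.3355 I₀.
I₃ = I₂ cos²(140° − 77°) = 0.3355 I₀ · cos²(63°) = 0.06916 I₀.
After rotation:
I₁ = I₀ cos²(5° − 0°) = I₀ cos²(5°) = 0.9924 I₀.
I₂ = I₁ cos²(77° − 5°) = 0.9924 I₀ · cos²(72°) = 0.09477 I₀.
I₃ = I₂ cos²(140° − 77°) = 0.09477 I₀ · cos²(63°) = 0.01953 I₀.
Ratio = 0.01953 / 0.06916 = 0.2824.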